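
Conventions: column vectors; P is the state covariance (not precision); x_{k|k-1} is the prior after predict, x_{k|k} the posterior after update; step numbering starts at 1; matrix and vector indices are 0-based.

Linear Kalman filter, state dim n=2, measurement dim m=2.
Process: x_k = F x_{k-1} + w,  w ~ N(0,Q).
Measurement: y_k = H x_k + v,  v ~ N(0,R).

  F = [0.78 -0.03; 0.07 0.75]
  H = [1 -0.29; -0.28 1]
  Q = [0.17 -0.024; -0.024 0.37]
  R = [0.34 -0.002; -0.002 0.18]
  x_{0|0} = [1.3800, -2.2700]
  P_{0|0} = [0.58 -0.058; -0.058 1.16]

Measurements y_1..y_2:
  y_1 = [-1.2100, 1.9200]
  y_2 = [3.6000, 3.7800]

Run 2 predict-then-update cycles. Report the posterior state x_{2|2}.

x_post = [1.7854, 3.1488]

step 1: x^-=[1.1445, -1.6059]  P^-=[0.5266 -0.0522; -0.0522 1.0193]  S=[0.9826 -0.5015; -0.5015 1.2698]  K=[0.5900 0.0758; 0.0771 0.8447]  nu=[-2.8202, 3.8464]  x^+=[-0.2280, 1.4255]  P^+=[0.2221 0.0746; 0.0746 0.1728]
step 2: x^-=[-0.2206, 1.0531]  P^-=[0.3018 0.0278; 0.0278 0.4761]  S=[0.6657 -0.1946; -0.1946 0.6642]  K=[0.4552 0.0479; 0.0441 0.7180]  nu=[4.1261, 2.6651]  x^+=[1.7854, 3.1488]  P^+=[0.1708 0.0555; 0.0555 0.1447]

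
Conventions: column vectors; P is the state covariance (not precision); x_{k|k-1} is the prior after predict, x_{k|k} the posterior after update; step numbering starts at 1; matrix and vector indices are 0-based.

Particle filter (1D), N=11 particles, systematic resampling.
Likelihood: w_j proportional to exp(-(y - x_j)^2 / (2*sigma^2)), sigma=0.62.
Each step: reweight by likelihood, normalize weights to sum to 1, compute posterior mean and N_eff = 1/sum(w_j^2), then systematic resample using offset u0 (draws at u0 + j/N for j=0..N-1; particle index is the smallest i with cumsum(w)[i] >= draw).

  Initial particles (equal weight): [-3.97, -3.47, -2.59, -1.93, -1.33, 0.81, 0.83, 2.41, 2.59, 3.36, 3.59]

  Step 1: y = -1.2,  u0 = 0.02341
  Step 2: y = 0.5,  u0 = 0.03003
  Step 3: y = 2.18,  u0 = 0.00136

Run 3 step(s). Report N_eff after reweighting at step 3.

step 1: w=[0.0000, 0.0008, 0.0516, 0.3184, 0.6229, 0.0033, 0.0030, 0.0000, 0.0000, 0.0000, 0.0000]  mean=-1.5742  Neff=2.0323  idx=[2, 3, 3, 3, 4, 4, 4, 4, 4, 4, 4]
step 2: w=[0.0000, 0.0051, 0.0051, 0.0051, 0.1407, 0.1407, 0.1407, 0.1407, 0.1407, 0.1407, 0.1407]  mean=-1.3392  Neff=7.2142  idx=[4, 4, 5, 6, 6, 7, 7, 8, 9, 9, 10]
step 3: w=[0.0909, 0.0909, 0.0909, 0.0909, 0.0909, 0.0909, 0.0909, 0.0909, 0.0909, 0.0909, 0.0909]  mean=-1.3300  Neff=11.0000  idx=[0, 1, 2, 3, 4, 5, 6, 7, 8, 9, 10]

N_eff = 11.0000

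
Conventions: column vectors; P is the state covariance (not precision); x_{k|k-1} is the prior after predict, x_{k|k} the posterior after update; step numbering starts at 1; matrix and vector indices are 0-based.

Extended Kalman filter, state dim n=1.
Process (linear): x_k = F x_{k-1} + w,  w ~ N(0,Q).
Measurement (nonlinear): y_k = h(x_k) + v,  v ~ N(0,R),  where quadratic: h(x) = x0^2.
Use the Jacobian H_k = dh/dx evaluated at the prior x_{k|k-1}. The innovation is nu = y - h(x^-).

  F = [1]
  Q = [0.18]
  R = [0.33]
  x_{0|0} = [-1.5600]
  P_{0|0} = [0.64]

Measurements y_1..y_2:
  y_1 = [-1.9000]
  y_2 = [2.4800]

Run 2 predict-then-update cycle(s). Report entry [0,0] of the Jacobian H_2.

step 1: x^-=[-1.5600]  P^-=[0.8200]  H_jac=[-3.1200]  S=[8.3122]  K=[-0.3078]  nu=[-4.3336]  x^+=[-0.2262]  P^+=[0.0326]
step 2: x^-=[-0.2262]  P^-=[0.2126]  H_jac=[-0.4523]  S=[0.3735]  K=[-0.2574]  nu=[2.4288]  x^+=[-0.8514]  P^+=[0.1878]

H_jac[0,0] = -0.4523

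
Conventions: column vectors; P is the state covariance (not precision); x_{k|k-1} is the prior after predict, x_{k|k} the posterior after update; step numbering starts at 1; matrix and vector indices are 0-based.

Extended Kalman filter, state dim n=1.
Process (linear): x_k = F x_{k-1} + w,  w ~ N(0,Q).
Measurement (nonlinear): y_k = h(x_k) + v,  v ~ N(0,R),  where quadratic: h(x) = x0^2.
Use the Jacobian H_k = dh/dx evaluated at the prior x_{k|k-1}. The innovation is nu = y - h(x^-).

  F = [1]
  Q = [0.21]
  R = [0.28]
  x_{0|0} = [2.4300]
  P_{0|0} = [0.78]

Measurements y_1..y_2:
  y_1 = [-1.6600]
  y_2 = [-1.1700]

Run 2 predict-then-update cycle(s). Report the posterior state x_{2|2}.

step 1: x^-=[2.4300]  P^-=[0.9900]  H_jac=[4.8600]  S=[23.6634]  K=[0.2033]  nu=[-7.5649]  x^+=[0.8919]  P^+=[0.0117]
step 2: x^-=[0.8919]  P^-=[0.2217]  H_jac=[1.7837]  S=[0.9854]  K=[0.4013]  nu=[-1.9654]  x^+=[0.1031]  P^+=[0.0630]

x_post = [0.1031]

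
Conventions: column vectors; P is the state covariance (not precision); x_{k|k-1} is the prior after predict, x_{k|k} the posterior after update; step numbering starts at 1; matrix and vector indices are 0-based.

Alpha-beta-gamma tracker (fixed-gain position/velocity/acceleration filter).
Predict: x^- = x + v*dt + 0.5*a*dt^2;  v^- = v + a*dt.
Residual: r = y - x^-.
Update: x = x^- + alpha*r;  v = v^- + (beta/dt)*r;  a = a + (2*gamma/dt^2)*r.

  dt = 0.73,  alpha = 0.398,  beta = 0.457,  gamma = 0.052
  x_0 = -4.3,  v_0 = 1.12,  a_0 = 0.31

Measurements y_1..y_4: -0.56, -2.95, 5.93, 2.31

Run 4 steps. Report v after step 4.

v_post = 3.5589

step 1: x_pred=-3.3998  r=2.8398  x^+=-2.2696  v^+=3.1241  a^+=0.8642
step 2: x_pred=0.2413  r=-3.1913  x^+=-1.0288  v^+=1.7571  a^+=0.2414
step 3: x_pred=0.3182  r=5.6118  x^+=2.5517  v^+=5.4465  a^+=1.3366
step 4: x_pred=6.8838  r=-4.5738  x^+=5.0634  v^+=3.5589  a^+=0.4440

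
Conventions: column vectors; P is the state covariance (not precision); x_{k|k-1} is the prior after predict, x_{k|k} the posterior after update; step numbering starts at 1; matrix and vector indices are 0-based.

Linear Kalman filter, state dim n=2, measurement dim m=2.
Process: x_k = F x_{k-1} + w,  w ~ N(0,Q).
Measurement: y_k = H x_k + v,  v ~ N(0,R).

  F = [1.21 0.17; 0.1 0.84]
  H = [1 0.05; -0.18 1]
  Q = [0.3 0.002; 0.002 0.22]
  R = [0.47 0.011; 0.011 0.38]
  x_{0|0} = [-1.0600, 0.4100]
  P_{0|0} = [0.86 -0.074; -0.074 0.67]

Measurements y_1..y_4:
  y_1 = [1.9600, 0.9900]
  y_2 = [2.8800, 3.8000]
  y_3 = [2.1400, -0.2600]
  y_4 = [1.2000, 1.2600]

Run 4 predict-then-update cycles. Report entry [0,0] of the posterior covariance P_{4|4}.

step 1: x^-=[-1.2129, 0.2384]  P^-=[1.5480 0.1253; 0.1253 0.6889]  S=[2.0323 -0.1091; -0.1091 1.0740]  K=[0.7613 -0.0655; 0.1125 0.6319]  nu=[3.1610, 0.5333]  x^+=[1.1586, 0.9310]  P^+=[0.3547 0.0473; 0.0473 0.2499]
step 2: x^-=[1.5602, 0.8979]  P^-=[0.8460 0.1295; 0.1295 0.4078]  S=[1.3300 0.0075; 0.0075 0.7686]  K=[0.6412 -0.0358; 0.1099 0.4992]  nu=[1.2749, 3.1829]  x^+=[2.2635, 2.6269]  P^+=[0.2986 0.0472; 0.0472 0.1994]
step 3: x^-=[3.1855, 2.4330]  P^-=[0.7624 0.1154; 0.1154 0.3716]  S=[1.2448 0.0067; 0.0067 0.7348]  K=[0.6172 -0.0354; 0.1050 0.4765]  nu=[-1.1671, -2.1196]  x^+=[2.5400, 1.3003]  P^+=[0.2875 0.0451; 0.0451 0.1904]
step 4: x^-=[3.2945, 1.3463]  P^-=[0.7449 0.1106; 0.1106 0.3648]  S=[1.2269 0.0047; 0.0047 0.7291]  K=[0.6118 -0.0362; 0.1032 0.4723]  nu=[-2.1618, 0.5067]  x^+=[1.9535, 1.3626]  P^+=[0.2849 0.0443; 0.0443 0.1886]

P_post[0,0] = 0.2849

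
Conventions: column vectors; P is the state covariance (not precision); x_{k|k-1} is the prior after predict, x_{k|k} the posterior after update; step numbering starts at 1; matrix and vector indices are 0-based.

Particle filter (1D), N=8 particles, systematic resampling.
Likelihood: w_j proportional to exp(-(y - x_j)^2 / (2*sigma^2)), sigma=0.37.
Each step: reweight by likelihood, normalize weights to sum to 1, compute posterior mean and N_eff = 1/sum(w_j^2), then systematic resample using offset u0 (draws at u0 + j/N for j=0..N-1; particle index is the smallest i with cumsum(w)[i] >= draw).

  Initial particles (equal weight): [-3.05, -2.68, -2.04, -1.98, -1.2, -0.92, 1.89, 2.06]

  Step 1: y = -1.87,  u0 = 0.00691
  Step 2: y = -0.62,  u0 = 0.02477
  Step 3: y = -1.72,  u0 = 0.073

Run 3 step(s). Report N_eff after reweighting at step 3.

step 1: w=[0.0028, 0.0417, 0.4118, 0.4379, 0.0888, 0.0169, 0.0000, 0.0000]  mean=-1.9497  Neff=2.6934  idx=[1, 2, 2, 2, 3, 3, 3, 3]
step 2: w=[0.0000, 0.0966, 0.0966, 0.0966, 0.1776, 0.1776, 0.1776, 0.1776]  mean=-1.9974  Neff=6.4893  idx=[1, 2, 3, 4, 5, 6, 6, 7]
step 3: w=[0.1152, 0.1152, 0.1152, 0.1309, 0.1309, 0.1309, 0.1309, 0.1309]  mean=-2.0007  Neff=7.9708  idx=[0, 1, 2, 3, 4, 5, 6, 7]

N_eff = 7.9708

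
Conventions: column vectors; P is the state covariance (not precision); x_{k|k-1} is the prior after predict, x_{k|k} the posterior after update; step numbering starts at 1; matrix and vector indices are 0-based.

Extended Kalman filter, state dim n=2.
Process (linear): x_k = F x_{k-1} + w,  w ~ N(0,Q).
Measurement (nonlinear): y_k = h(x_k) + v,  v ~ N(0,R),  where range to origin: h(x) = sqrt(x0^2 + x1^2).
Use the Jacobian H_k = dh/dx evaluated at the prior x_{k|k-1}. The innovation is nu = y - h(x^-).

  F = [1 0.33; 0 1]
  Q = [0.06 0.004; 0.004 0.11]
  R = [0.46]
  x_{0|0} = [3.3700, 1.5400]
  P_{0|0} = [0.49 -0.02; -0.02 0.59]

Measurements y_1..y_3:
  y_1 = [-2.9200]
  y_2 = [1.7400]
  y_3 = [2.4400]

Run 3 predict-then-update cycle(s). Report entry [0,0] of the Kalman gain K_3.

K[0,0] = -0.3283

step 1: x^-=[3.8782, 1.5400]  P^-=[0.6011 0.1787; 0.1787 0.7000]  H_jac=[0.9294 0.3691]  S=[1.1971]  K=[0.5217; 0.3545]  nu=[-7.0928]  x^+=[0.1777, -0.9747]  P^+=[0.2752 -0.0427; -0.0427 0.5495]
step 2: x^-=[-0.1439, -0.9747]  P^-=[0.3668 0.1426; 0.1426 0.6595]  H_jac=[-0.1461 -0.9893]  S=[1.1545]  K=[-0.1686; -0.5832]  nu=[0.7548]  x^+=[-0.2712, -1.4148]  P^+=[0.3340 0.0291; 0.0291 0.2669]
step 3: x^-=[-0.7381, -1.4148]  P^-=[0.4423 0.1211; 0.1211 0.3769]  H_jac=[-0.4625 -0.8866]  S=[0.9502]  K=[-0.3283; -0.4106]  nu=[0.8442]  x^+=[-1.0153, -1.7615]  P^+=[0.3398 -0.0070; -0.0070 0.2167]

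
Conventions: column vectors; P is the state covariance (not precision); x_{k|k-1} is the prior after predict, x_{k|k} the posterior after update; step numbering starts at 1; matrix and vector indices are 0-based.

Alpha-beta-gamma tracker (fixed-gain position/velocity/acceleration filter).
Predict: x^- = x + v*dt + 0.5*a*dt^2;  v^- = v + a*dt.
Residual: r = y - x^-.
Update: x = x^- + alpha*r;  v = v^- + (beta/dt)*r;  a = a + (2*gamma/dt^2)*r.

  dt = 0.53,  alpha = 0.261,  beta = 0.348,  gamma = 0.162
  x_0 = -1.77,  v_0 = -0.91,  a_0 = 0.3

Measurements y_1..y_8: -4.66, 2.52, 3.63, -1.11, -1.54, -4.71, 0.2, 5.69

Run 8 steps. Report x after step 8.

step 1: x_pred=-2.2102  r=-2.4498  x^+=-2.8496  v^+=-2.3596  a^+=-2.5257
step 2: x_pred=-4.4549  r=6.9749  x^+=-2.6344  v^+=0.8815  a^+=5.5194
step 3: x_pred=-1.3920  r=5.0220  x^+=-0.0813  v^+=7.1043  a^+=11.3119
step 4: x_pred=5.2727  r=-6.3827  x^+=3.6068  v^+=8.9087  a^+=3.9499
step 5: x_pred=8.8832  r=-10.4232  x^+=6.1627  v^+=4.1582  a^+=-8.0726
step 6: x_pred=7.2328  r=-11.9428  x^+=4.1157  v^+=-7.9620  a^+=-21.8479
step 7: x_pred=-3.1727  r=3.3727  x^+=-2.2924  v^+=-17.3268  a^+=-17.9577
step 8: x_pred=-13.9978  r=19.6878  x^+=-8.8593  v^+=-13.9173  a^+=4.7509

x_post = -8.8593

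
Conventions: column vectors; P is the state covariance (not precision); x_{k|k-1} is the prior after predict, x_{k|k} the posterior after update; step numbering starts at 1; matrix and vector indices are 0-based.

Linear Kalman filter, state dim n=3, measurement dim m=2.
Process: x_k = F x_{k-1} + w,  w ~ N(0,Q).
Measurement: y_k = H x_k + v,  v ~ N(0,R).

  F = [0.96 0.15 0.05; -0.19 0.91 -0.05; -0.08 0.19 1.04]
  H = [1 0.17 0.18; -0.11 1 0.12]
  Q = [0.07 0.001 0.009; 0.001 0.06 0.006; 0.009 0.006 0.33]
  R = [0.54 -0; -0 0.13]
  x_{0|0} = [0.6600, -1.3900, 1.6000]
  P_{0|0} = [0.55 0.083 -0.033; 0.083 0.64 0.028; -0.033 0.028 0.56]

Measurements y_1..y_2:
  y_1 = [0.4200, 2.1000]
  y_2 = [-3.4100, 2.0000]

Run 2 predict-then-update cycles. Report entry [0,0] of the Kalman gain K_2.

K[0,0] = 0.3634

step 1: x^-=[0.5051, -1.4703, 1.3471]  P^-=[0.6138 0.0597 0.0001; 0.0597 0.5794 0.1195; 0.0001 0.1195 0.9764]  S=[1.2299 0.1346; 0.1346 0.7464]  K=[0.5188 -0.1040; 0.0612 0.7756; 0.1273 0.2941]  nu=[-0.0776, 3.4642]  x^+=[0.1046, 1.2117, 2.3560]  P^+=[0.2893 0.0276 -0.0771; 0.0276 0.1130 -0.0761; -0.0771 -0.0761 0.8818]
step 2: x^-=[0.4000, 0.9650, 2.6721]  P^-=[0.3408 -0.0137 -0.0487; -0.0137 0.1621 -0.0753; -0.0487 -0.0753 1.2716]  S=[0.8999 -0.0159; -0.0159 0.3008]  K=[0.3634 -0.1705; 0.0094 0.5145; 0.1911 0.2849]  nu=[-4.4550, 0.7583]  x^+=[-1.3481, 1.3133, 2.0369]  P^+=[0.2113 0.0125 -0.0954; 0.0125 0.0826 -0.1194; -0.0954 -0.1194 1.2161]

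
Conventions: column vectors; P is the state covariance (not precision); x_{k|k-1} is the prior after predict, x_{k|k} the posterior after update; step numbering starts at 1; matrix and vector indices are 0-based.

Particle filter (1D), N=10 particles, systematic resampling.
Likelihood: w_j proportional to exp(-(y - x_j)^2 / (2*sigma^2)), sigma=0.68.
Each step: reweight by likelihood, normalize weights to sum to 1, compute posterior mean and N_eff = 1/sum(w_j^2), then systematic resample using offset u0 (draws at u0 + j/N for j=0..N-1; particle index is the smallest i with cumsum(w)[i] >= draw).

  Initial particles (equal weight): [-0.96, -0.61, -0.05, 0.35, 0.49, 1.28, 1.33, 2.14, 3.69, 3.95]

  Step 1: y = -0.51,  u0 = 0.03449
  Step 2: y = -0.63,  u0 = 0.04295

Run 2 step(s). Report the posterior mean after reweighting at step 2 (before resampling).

post_mean = -0.4536

step 1: w=[0.2339, 0.2881, 0.2316, 0.1309, 0.0988, 0.0091, 0.0075, 0.0001, 0.0000, 0.0000]  mean=-0.2957  Neff=4.5792  idx=[0, 0, 1, 1, 1, 2, 2, 2, 3, 4]
step 2: w=[0.1189, 0.1189, 0.1338, 0.1338, 0.1338, 0.0930, 0.0930, 0.0930, 0.0474, 0.0345]  mean=-0.4536  Neff=8.9809  idx=[0, 1, 2, 2, 3, 4, 5, 6, 7, 8]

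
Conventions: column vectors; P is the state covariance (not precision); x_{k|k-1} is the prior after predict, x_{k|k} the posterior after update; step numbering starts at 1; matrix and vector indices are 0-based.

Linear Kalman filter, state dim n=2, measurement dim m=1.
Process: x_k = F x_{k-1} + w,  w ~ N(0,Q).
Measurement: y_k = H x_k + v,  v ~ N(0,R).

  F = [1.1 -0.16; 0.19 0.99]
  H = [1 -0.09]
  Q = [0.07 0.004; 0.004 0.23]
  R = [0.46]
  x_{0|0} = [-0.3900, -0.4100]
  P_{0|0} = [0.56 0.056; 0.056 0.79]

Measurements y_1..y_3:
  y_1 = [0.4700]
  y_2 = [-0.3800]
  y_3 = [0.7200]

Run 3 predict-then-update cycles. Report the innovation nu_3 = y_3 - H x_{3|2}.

innov = [0.7173]

step 1: x^-=[-0.3634, -0.4800]  P^-=[0.7481 0.0552; 0.0552 1.0456]  S=[1.2066]  K=[0.6159; -0.0323]  nu=[0.7902]  x^+=[0.1233, -0.5055]  P^+=[0.2904 0.0792; 0.0792 1.0443]
step 2: x^-=[0.2165, -0.4770]  P^-=[0.4203 -0.0169; -0.0169 1.2938]  S=[0.8938]  K=[0.4719; -0.1492]  nu=[-0.6394]  x^+=[-0.0853, -0.3816]  P^+=[0.2212 0.0460; 0.0460 1.2739]
step 3: x^-=[-0.0328, -0.3940]  P^-=[0.3541 -0.1028; -0.1028 1.5038]  S=[0.8448]  K=[0.4301; -0.2819]  nu=[0.7173]  x^+=[0.2758, -0.5962]  P^+=[0.1978 -0.0004; -0.0004 1.4367]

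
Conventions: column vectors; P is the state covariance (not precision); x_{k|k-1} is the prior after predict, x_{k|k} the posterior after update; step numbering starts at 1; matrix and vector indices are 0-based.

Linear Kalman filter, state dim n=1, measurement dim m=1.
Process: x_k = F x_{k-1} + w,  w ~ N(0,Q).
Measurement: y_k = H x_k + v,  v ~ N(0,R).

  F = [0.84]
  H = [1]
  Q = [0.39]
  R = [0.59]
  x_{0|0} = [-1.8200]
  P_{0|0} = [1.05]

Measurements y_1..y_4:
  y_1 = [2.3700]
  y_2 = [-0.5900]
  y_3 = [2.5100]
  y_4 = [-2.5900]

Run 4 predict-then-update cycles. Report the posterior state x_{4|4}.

step 1: x^-=[-1.5288]  P^-=[1.1309]  S=[1.7209]  K=[0.6572]  nu=[3.8988]  x^+=[1.0333]  P^+=[0.3877]
step 2: x^-=[0.8680]  P^-=[0.6636]  S=[1.2536]  K=[0.5293]  nu=[-1.4580]  x^+=[0.0962]  P^+=[0.3123]
step 3: x^-=[0.0808]  P^-=[0.6104]  S=[1.2004]  K=[0.5085]  nu=[2.4292]  x^+=[1.3160]  P^+=[0.3000]
step 4: x^-=[1.1055]  P^-=[0.6017]  S=[1.1917]  K=[0.5049]  nu=[-3.6955]  x^+=[-0.7604]  P^+=[0.2979]

x_post = [-0.7604]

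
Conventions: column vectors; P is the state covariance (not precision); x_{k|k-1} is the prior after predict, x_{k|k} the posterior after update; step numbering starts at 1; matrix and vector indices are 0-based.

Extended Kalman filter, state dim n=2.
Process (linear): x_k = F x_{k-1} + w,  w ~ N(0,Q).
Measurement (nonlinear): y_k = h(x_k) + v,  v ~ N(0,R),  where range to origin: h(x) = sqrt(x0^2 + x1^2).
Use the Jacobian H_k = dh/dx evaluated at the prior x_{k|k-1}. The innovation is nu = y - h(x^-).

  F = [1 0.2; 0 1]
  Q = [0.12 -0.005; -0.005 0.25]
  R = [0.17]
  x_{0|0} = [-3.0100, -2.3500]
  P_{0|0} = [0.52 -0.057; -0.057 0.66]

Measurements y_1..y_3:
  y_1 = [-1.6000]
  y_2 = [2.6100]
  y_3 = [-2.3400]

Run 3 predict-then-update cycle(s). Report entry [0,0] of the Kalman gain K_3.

K[0,0] = 0.0722

step 1: x^-=[-3.4800, -2.3500]  P^-=[0.6436 0.0700; 0.0700 0.9100]  H_jac=[-0.8287 -0.5596]  S=[0.9620]  K=[-0.5952; -0.5897]  nu=[-5.7992]  x^+=[-0.0284, 1.0698]  P^+=[0.3028 -0.2676; -0.2676 0.5755]
step 2: x^-=[0.1856, 1.0698]  P^-=[0.3388 -0.1575; -0.1575 0.8255]  H_jac=[0.1709 0.9853]  S=[0.9282]  K=[-0.1049; 0.8472]  nu=[1.5242]  x^+=[0.0257, 2.3612]  P^+=[0.3286 -0.0751; -0.0751 0.1592]
step 3: x^-=[0.4980, 2.3612]  P^-=[0.4249 -0.0482; -0.0482 0.4092]  H_jac=[0.2064 0.9785]  S=[0.5604]  K=[0.0722; 0.6967]  nu=[-4.7531]  x^+=[0.1546, -0.9505]  P^+=[0.4220 -0.0764; -0.0764 0.1372]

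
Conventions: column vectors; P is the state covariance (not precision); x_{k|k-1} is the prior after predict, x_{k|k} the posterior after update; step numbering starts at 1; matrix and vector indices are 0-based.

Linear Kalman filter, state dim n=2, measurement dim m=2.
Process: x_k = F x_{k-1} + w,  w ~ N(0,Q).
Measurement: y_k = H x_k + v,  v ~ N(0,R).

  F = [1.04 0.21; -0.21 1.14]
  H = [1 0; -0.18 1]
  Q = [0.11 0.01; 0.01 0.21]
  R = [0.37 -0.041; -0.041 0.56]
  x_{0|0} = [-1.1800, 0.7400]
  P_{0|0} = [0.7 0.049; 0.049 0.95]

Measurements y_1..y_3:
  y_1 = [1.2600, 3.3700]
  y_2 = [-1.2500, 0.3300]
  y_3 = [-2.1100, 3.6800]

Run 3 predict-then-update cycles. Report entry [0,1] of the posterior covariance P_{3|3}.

step 1: x^-=[-1.0718, 1.0914]  P^-=[0.9304 0.1405; 0.1405 1.4520]  S=[1.3004 -0.0680; -0.0680 1.9916]  K=[0.7160 0.0109; 0.1457 0.7214]  nu=[2.3318, 2.0857]  x^+=[0.6206, 2.9358]  P^+=[0.2645 0.0244; 0.0244 0.4024]
step 2: x^-=[1.2619, 3.2164]  P^-=[0.4245 0.0764; 0.0764 0.7329]  S=[0.7945 -0.0410; -0.0410 1.2792]  K=[0.5352 0.0171; 0.1254 0.5662]  nu=[-2.5119, -2.6593]  x^+=[-0.1279, 1.3957]  P^+=[0.1973 0.0232; 0.0232 0.3161]
step 3: x^-=[0.1601, 1.6180]  P^-=[0.3475 0.0690; 0.0690 0.6184]  S=[0.7175 -0.0345; -0.0345 1.1648]  K=[0.4853 0.0199; 0.1214 0.5238]  nu=[-2.2701, 2.0908]  x^+=[-0.8998, 2.4376]  P^+=[0.1787 0.0234; 0.0234 0.2926]

P_post[0,1] = 0.0234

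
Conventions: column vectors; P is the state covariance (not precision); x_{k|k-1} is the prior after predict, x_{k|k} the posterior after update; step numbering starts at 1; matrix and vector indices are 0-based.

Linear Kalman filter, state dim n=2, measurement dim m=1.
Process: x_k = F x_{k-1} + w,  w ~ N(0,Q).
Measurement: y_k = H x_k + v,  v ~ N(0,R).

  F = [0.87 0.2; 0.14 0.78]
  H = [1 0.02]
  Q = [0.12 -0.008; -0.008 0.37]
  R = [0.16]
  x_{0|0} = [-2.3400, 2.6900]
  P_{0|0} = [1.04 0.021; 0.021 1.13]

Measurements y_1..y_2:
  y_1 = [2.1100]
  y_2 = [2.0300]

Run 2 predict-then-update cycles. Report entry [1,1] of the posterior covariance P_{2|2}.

P_post[1,1] = 0.8862

step 1: x^-=[-1.4978, 1.7706]  P^-=[0.9597 0.3098; 0.3098 1.0825]  S=[1.1325]  K=[0.8529; 0.2927]  nu=[3.5724]  x^+=[1.5490, 2.8161]  P^+=[0.1359 0.0271; 0.0271 0.9855]
step 2: x^-=[1.9108, 2.4134]  P^-=[0.2717 0.1814; 0.1814 0.9781]  S=[0.4394]  K=[0.6267; 0.4575]  nu=[0.0709]  x^+=[1.9553, 2.4458]  P^+=[0.0992 0.0555; 0.0555 0.8862]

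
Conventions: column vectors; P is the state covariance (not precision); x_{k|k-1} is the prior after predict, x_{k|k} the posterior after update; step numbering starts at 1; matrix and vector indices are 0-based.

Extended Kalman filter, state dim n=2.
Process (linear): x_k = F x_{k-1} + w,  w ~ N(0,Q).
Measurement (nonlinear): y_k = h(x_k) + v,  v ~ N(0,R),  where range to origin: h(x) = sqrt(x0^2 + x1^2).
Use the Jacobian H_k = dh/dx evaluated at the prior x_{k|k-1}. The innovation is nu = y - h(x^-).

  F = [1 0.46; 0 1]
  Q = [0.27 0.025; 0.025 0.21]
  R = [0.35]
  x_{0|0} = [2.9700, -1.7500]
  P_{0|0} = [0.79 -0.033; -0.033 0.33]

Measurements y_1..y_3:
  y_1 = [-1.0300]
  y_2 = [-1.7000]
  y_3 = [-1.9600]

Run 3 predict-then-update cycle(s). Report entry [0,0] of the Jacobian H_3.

step 1: x^-=[2.1650, -1.7500]  P^-=[1.0995 0.1438; 0.1438 0.5400]  H_jac=[0.7777 -0.6286]  S=[1.0878]  K=[0.7030; -0.2093]  nu=[-3.8138]  x^+=[-0.5160, -0.9519]  P^+=[0.5619 0.3038; 0.3038 0.4924]
step 2: x^-=[-0.9539, -0.9519]  P^-=[1.2156 0.5553; 0.5553 0.7024]  H_jac=[-0.7078 -0.7064]  S=[1.8648]  K=[-0.6718; -0.4768]  nu=[-3.0476]  x^+=[1.0934, 0.5013]  P^+=[0.3741 -0.0420; -0.0420 0.2784]
step 3: x^-=[1.3240, 0.5013]  P^-=[0.6643 0.1110; 0.1110 0.4884]  H_jac=[0.9352 0.3541]  S=[1.0658]  K=[0.6198; 0.2597]  nu=[-3.3757]  x^+=[-0.7684, -0.3753]  P^+=[0.2549 -0.0605; -0.0605 0.4165]

H_jac[0,0] = 0.9352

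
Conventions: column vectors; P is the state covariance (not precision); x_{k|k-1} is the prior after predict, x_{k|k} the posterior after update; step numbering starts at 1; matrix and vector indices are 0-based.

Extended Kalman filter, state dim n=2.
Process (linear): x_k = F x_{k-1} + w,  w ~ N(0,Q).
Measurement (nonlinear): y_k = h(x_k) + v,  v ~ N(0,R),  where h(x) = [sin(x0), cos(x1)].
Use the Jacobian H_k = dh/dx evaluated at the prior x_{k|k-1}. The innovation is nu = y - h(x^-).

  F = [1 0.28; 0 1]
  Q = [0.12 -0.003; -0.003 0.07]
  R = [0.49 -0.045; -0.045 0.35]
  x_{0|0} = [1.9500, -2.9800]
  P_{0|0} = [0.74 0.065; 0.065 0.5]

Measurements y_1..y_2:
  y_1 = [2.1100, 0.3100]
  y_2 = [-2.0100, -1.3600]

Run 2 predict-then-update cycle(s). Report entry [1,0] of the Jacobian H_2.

step 1: x^-=[1.1156, -2.9800]  P^-=[0.9356 0.2020; 0.2020 0.5700]  H_jac=[0.4396 0.0000; 0.0000 0.1609]  S=[0.6708 -0.0307; -0.0307 0.3648]  K=[0.6196 0.1413; 0.1445 0.2636]  nu=[1.2118, 1.2970]  x^+=[2.0497, -2.4631]  P^+=[0.6761 0.1340; 0.1340 0.5330]
step 2: x^-=[1.3600, -2.4631]  P^-=[0.9130 0.2803; 0.2803 0.6030]  H_jac=[0.2092 0.0000; 0.0000 0.6276]  S=[0.5300 -0.0082; -0.0082 0.5875]  K=[0.3651 0.3045; 0.1206 0.6458]  nu=[-2.9879, -0.5815]  x^+=[0.0921, -3.1991]  P^+=[0.7897 0.1436; 0.1436 0.3515]

H_jac[1,0] = 0.0000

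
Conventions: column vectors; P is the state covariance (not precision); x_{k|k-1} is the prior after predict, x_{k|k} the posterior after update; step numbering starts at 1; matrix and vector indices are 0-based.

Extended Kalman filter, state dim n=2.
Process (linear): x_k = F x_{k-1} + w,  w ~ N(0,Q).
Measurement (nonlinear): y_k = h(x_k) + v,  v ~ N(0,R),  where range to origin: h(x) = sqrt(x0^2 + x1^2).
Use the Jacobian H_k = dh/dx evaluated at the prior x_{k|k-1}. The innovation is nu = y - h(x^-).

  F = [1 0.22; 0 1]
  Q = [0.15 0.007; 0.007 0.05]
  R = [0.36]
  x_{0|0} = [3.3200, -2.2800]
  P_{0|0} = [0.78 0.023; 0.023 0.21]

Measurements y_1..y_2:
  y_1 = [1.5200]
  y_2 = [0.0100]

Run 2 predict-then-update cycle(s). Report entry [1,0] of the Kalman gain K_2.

K[1,0] = -0.3432

step 1: x^-=[2.8184, -2.2800]  P^-=[0.9503 0.0762; 0.0762 0.2600]  H_jac=[0.7775 -0.6289]  S=[0.9627]  K=[0.7176; -0.1083]  nu=[-2.1052]  x^+=[1.3077, -2.0520]  P^+=[0.4545 0.1510; 0.1510 0.2487]
step 2: x^-=[0.8562, -2.0520]  P^-=[0.6830 0.2128; 0.2128 0.2987]  H_jac=[0.3851 -0.9229]  S=[0.5645]  K=[0.1181; -0.3432]  nu=[-2.2134]  x^+=[0.5948, -1.2923]  P^+=[0.6751 0.2356; 0.2356 0.2322]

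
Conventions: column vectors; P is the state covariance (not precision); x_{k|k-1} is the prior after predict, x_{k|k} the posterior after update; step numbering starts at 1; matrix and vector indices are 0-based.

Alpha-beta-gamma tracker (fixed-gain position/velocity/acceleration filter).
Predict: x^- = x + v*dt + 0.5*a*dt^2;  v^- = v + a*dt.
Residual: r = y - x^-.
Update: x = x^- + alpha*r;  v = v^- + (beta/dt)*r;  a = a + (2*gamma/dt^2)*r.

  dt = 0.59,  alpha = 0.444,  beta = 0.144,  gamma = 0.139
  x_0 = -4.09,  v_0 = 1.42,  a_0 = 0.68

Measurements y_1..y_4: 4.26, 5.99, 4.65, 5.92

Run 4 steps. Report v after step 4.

v_post = 11.4893

step 1: x_pred=-3.1338  r=7.3938  x^+=0.1490  v^+=3.6258  a^+=6.5849
step 2: x_pred=3.4343  r=2.5557  x^+=4.5691  v^+=8.1346  a^+=8.6259
step 3: x_pred=10.8698  r=-6.2198  x^+=8.1082  v^+=11.7058  a^+=3.6586
step 4: x_pred=15.6515  r=-9.7315  x^+=11.3307  v^+=11.4893  a^+=-4.1131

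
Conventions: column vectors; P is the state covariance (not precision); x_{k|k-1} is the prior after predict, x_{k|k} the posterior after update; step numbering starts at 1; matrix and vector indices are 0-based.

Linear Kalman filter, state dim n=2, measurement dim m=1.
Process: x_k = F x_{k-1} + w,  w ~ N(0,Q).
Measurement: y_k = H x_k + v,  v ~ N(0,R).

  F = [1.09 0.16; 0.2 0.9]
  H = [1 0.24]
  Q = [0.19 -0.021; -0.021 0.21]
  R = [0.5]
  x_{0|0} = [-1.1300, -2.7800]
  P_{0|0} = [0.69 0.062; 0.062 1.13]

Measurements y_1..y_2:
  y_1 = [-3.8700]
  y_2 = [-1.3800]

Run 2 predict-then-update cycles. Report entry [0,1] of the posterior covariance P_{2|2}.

P_post[0,1] = -0.0538

step 1: x^-=[-1.6765, -2.7280]  P^-=[1.0603 0.3549; 0.3549 1.1752]  S=[1.7984]  K=[0.6370; 0.3542]  nu=[-1.5388]  x^+=[-2.6567, -3.2730]  P^+=[0.3307 -0.0508; -0.0508 0.9496]
step 2: x^-=[-3.4194, -3.4771]  P^-=[0.5895 0.1364; 0.1364 0.9741]  S=[1.2110]  K=[0.5138; 0.3057]  nu=[2.8739]  x^+=[-1.9429, -2.5986]  P^+=[0.2698 -0.0538; -0.0538 0.8610]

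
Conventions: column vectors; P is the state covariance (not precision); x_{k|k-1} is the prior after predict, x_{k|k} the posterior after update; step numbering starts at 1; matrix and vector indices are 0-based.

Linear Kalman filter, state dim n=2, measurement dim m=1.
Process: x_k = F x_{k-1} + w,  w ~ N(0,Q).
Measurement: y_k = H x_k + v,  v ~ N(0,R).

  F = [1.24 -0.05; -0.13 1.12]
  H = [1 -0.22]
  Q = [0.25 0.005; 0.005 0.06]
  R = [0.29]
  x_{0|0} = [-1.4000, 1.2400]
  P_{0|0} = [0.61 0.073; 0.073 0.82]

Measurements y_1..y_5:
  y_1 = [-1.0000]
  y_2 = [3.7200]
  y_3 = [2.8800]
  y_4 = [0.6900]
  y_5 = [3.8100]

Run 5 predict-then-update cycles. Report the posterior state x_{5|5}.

x_post = [3.2933, 0.3248]

step 1: x^-=[-1.7980, 1.5708]  P^-=[1.1809 -0.0374; -0.0374 1.0777]  S=[1.5395]  K=[0.7724; -0.1783]  nu=[1.1436]  x^+=[-0.9147, 1.3669]  P^+=[0.2624 0.1746; 0.1746 1.0287]
step 2: x^-=[-1.2026, 1.6499]  P^-=[0.6344 0.1487; 0.1487 1.3040]  S=[0.9221]  K=[0.6525; -0.1498]  nu=[5.2855]  x^+=[2.2464, 0.8579]  P^+=[0.2418 0.2389; 0.2389 1.2833]
step 3: x^-=[2.7427, 0.6689]  P^-=[0.5954 0.2275; 0.2275 1.6043]  S=[0.8629]  K=[0.6319; -0.1454]  nu=[0.2845]  x^+=[2.9224, 0.6275]  P^+=[0.2508 0.3068; 0.3068 1.5861]
step 4: x^-=[3.5925, 0.3229]  P^-=[0.6015 0.3038; 0.3038 1.9645]  S=[0.8529]  K=[0.6269; -0.1505]  nu=[-2.8314]  x^+=[1.8175, 0.7491]  P^+=[0.2663 0.3843; 0.3843 1.9451]
step 5: x^-=[2.2163, 0.6027]  P^-=[0.6167 0.3893; 0.3893 2.3926]  S=[0.8512]  K=[0.6239; -0.1610]  nu=[1.7263]  x^+=[3.2933, 0.3248]  P^+=[0.2854 0.4748; 0.4748 2.3705]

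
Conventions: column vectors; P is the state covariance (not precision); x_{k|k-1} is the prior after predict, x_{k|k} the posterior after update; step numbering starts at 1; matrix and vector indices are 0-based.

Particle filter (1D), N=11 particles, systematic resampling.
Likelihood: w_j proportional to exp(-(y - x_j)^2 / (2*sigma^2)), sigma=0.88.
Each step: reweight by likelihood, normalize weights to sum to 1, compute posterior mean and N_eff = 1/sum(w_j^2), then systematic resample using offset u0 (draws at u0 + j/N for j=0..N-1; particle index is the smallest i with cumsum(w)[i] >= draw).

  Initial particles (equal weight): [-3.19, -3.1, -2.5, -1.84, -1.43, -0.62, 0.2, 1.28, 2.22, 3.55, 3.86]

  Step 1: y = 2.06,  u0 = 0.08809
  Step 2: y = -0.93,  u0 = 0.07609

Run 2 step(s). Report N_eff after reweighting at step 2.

step 1: w=[0.0000, 0.0000, 0.0000, 0.0000, 0.0002, 0.0045, 0.0501, 0.3158, 0.4601, 0.1116, 0.0577]  mean=2.0514  Neff=3.0331  idx=[7, 7, 7, 7, 8, 8, 8, 8, 8, 9, 10]
step 2: w=[0.2385, 0.2385, 0.2385, 0.2385, 0.0092, 0.0092, 0.0092, 0.0092, 0.0092, 0.0000, 0.0000]  mean=1.3234  Neff=4.3878  idx=[0, 0, 1, 1, 1, 2, 2, 2, 3, 3, 7]

N_eff = 4.3878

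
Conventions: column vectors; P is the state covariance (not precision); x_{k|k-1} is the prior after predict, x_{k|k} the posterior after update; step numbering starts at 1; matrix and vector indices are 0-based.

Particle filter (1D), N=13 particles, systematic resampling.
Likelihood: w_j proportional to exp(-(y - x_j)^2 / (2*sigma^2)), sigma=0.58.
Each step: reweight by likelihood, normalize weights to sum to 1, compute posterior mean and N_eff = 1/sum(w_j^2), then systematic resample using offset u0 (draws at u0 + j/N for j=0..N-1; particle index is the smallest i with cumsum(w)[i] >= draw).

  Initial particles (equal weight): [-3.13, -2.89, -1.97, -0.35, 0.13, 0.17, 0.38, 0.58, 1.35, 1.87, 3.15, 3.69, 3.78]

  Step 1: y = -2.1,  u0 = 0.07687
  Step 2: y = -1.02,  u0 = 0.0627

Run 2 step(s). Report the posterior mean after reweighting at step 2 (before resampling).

step 1: w=[0.1300, 0.2489, 0.6137, 0.0066, 0.0004, 0.0003, 0.0001, 0.0000, 0.0000, 0.0000, 0.0000, 0.0000, 0.0000]  mean=-2.3374  Neff=2.1954  idx=[0, 1, 1, 1, 2, 2, 2, 2, 2, 2, 2, 2, 6]
step 2: w=[0.0006, 0.0026, 0.0026, 0.0026, 0.1208, 0.1208, 0.1208, 0.1208, 0.1208, 0.1208, 0.1208, 0.1208, 0.0251]  mean=-1.9188  Neff=8.5147  idx=[4, 5, 5, 6, 6, 7, 8, 8, 9, 10, 10, 11, 12]

post_mean = -1.9188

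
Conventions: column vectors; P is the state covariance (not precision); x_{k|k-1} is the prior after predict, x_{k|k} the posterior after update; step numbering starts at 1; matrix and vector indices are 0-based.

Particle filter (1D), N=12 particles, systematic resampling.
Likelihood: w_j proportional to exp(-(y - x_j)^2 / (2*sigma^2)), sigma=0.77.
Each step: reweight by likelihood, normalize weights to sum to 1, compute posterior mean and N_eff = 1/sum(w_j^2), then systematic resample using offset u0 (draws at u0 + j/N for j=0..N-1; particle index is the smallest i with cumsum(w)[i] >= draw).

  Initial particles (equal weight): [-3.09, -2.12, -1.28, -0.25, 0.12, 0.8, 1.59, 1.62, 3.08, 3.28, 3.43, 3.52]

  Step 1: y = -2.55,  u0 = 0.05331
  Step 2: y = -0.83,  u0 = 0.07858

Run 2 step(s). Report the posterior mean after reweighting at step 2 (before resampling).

post_mean = -1.6670

step 1: w=[0.4098, 0.4484, 0.1345, 0.0061, 0.0013, 0.0000, 0.0000, 0.0000, 0.0000, 0.0000, 0.0000, 0.0000]  mean=-2.3902  Neff=2.5835  idx=[0, 0, 0, 0, 0, 1, 1, 1, 1, 1, 2, 2]
step 2: w=[0.0045, 0.0045, 0.0045, 0.0045, 0.0045, 0.0824, 0.0824, 0.0824, 0.0824, 0.0824, 0.2827, 0.2827]  mean=-1.6670  Neff=5.1580  idx=[5, 6, 7, 8, 9, 10, 10, 10, 11, 11, 11, 11]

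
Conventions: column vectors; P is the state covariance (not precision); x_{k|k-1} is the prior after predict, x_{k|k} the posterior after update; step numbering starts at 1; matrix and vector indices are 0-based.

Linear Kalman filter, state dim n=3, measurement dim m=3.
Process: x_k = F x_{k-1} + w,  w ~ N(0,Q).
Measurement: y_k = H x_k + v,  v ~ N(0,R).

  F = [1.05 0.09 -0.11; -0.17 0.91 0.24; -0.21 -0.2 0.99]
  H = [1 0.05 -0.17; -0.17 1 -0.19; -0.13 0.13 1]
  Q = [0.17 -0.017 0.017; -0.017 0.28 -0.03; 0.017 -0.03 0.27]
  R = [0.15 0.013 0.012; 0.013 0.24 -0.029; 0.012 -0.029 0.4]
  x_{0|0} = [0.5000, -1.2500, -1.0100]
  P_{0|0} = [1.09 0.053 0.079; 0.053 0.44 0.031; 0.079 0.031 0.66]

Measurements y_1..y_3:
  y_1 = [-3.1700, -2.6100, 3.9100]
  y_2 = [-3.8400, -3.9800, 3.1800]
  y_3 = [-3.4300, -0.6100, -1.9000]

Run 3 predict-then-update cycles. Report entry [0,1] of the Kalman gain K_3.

step 1: x^-=[0.5236, -1.4649, -0.8549]  P^-=[1.3744 -0.1242 -0.2279; -0.1242 0.7046 0.0865; -0.2279 0.0865 0.9419]  S=[1.6170 -0.2569 -0.5681; -0.2569 1.0129 0.0504; -0.5681 0.0504 1.4629]  K=[0.8745 -0.0914 0.0538; 0.1020 0.7187 0.1476; -0.0169 -0.0906 0.6683]  nu=[-3.7657, -1.2185, 5.0234]  x^+=[-2.3880, -1.9831, 2.6762]  P^+=[0.1381 0.0208 0.0499; 0.0208 0.1767 0.0192; 0.0499 0.0192 0.2737]
step 2: x^-=[-2.9802, -0.7564, 3.5476]  P^-=[0.3190 -0.0028 0.0039; -0.0028 0.4440 0.0100; 0.0039 0.0100 0.5249]  S=[0.4835 -0.0073 -0.1119; -0.0073 0.7095 -0.0544; -0.1119 -0.0544 0.9394]  K=[0.6650 -0.0720 0.0347; 0.0734 0.6335 0.1178; -0.0497 -0.0859 0.5487]  nu=[-0.2188, -3.0562, -0.6567]  x^+=[-2.9286, -2.7859, 3.4607]  P^+=[0.1045 0.0149 0.0356; 0.0149 0.1543 0.0115; 0.0356 0.0115 0.2245]
step 3: x^-=[-3.7065, -1.2067, 4.5983]  P^-=[0.2836 -0.0062 0.0024; -0.0062 0.4212 -0.0013; 0.0024 -0.0013 0.4827]  S=[0.4472 -0.0049 -0.1025; -0.0049 0.6896 -0.0604; -0.1025 -0.0604 0.8938]  K=[0.6384 -0.0725 0.0289; 0.0658 0.6228 0.1103; -0.0585 -0.0898 0.5267]  nu=[1.1185, 0.8403, -6.8233]  x^+=[-3.2504, -1.3625, 0.8636]  P^+=[0.1000 0.0133 0.0326; 0.0133 0.1511 0.0089; 0.0326 0.0089 0.2157]

K[0,1] = -0.0725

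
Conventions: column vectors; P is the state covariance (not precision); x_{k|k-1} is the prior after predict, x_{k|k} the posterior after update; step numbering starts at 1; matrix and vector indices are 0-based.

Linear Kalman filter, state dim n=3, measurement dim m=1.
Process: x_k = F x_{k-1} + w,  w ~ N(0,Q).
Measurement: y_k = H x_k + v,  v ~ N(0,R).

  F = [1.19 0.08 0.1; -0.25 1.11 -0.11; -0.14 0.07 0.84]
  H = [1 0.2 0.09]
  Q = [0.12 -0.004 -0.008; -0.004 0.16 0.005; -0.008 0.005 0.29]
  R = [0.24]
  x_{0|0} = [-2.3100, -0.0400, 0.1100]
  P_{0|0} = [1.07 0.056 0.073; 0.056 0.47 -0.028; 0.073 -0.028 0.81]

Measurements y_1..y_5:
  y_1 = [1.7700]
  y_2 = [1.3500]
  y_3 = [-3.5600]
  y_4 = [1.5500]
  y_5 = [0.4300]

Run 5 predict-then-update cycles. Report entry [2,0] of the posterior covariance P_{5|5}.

P_post[2,0] = -0.1013

step 1: x^-=[-2.7411, 0.5210, 0.4130]  P^-=[1.6739 -0.2309 -0.0417; -0.2309 0.7955 -0.0457; -0.0417 -0.0457 0.8633]  S=[1.8512]  K=[0.8772; -0.0410; 0.0145]  nu=[4.3697]  x^+=[1.0922, 0.3419, 0.4764]  P^+=[0.2493 -0.1643 -0.0653; -0.1643 0.7924 -0.0446; -0.0653 -0.0446 0.8629]
step 2: x^-=[1.3748, 0.0540, 0.2712]  P^-=[0.4392 -0.2254 -0.0521; -0.2254 1.2609 -0.0045; -0.0521 -0.0045 0.9209]  S=[0.6374]  K=[0.6110; 0.0413; 0.0469]  nu=[-0.0600]  x^+=[1.3381, 0.0515, 0.2684]  P^+=[0.2013 -0.2415 -0.0704; -0.2415 1.2598 -0.0058; -0.0704 -0.0058 0.9195]
step 3: x^-=[1.6233, -0.3069, 0.0417]  P^-=[0.3594 -0.2659 -0.0444; -0.2659 1.8674 0.0751; -0.0444 0.0751 0.9695]  S=[0.5703]  K=[0.5300; 0.2004; 0.1015]  nu=[-5.1257]  x^+=[-1.0932, -1.3342, -0.4783]  P^+=[0.1993 -0.3265 -0.0751; -0.3265 1.8445 0.0635; -0.0751 0.0635 0.9637]
step 4: x^-=[-1.4555, -1.1551, -0.3421]  P^-=[0.3446 -0.3167 -0.0427; -0.3167 2.6183 0.1960; -0.0427 0.1960 1.0144]  S=[0.5702]  K=[0.4865; 0.3940; 0.1539]  nu=[3.2673]  x^+=[0.1340, 0.1321, 0.1607]  P^+=[0.2096 -0.4259 -0.0854; -0.4259 2.5298 0.1615; -0.0854 0.1615 1.0009]
step 5: x^-=[0.1861, 0.0955, 0.1255]  P^-=[0.3442 -0.3770 -0.0476; -0.3770 3.4945 0.3560; -0.0476 0.3560 1.0602]  S=[0.5860]  K=[0.4514; 0.6039; 0.2031]  nu=[0.2135]  x^+=[0.2825, 0.2244, 0.1688]  P^+=[0.2248 -0.5368 -0.1013; -0.5368 3.2807 0.2841; -0.1013 0.2841 1.0360]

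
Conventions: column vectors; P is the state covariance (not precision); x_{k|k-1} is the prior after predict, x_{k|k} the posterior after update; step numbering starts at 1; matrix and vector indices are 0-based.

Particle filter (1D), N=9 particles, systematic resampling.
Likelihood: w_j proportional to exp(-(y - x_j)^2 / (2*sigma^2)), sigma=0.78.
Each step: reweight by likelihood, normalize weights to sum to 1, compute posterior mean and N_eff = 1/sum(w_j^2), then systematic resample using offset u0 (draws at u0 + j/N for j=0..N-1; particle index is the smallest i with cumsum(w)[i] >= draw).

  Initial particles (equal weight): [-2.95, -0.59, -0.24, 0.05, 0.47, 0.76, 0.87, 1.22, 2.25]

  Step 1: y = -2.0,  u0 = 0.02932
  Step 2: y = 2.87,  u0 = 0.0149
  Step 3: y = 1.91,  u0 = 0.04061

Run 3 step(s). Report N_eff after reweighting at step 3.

N_eff = 7.9332

step 1: w=[0.6018, 0.2466, 0.0991, 0.0400, 0.0084, 0.0024, 0.0015, 0.0003, 0.0000]  mean=-1.9353  Neff=2.3014  idx=[0, 0, 0, 0, 0, 0, 1, 1, 2]
step 2: w=[0.0000, 0.0000, 0.0000, 0.0000, 0.0000, 0.0000, 0.1160, 0.1160, 0.7679]  mean=-0.3212  Neff=1.6217  idx=[6, 7, 8, 8, 8, 8, 8, 8, 8]
step 3: w=[0.0349, 0.0349, 0.1329, 0.1329, 0.1329, 0.1329, 0.1329, 0.1329, 0.1329]  mean=-0.2644  Neff=7.9332  idx=[1, 2, 3, 4, 5, 5, 6, 7, 8]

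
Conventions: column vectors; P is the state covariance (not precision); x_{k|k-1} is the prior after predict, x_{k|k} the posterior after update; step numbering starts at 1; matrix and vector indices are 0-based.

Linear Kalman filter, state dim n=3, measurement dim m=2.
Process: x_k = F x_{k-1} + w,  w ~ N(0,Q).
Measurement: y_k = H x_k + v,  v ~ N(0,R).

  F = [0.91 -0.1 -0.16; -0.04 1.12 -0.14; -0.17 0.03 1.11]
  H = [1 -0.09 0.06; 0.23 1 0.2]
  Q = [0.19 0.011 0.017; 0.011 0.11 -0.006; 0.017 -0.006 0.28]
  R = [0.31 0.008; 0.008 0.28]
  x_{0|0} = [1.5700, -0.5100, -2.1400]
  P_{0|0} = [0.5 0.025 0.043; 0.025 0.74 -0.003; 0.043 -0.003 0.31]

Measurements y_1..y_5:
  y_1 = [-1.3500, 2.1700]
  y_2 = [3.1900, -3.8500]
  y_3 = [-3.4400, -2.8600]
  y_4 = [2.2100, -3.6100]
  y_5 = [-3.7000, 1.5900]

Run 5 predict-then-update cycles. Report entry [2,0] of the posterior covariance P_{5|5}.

step 1: x^-=[1.8221, -0.3344, -2.6576]  P^-=[0.6022 -0.0623 -0.0716; -0.0623 1.0443 -0.0353; -0.0716 -0.0353 0.6604]  S=[0.9261 -0.0173; -0.0173 1.3332]  K=[0.6527 0.0549; -0.1567 0.7652; -0.0299 0.0599]  nu=[-3.0427, 2.6168]  x^+=[-0.0203, 2.1449, -2.4099]  P^+=[0.2049 -0.0151 -0.0572; -0.0151 0.2367 -0.1013; -0.0572 -0.1013 0.6547]
step 2: x^-=[0.1526, 2.7405, -2.6072]  P^-=[0.3949 -0.0001 -0.1800; -0.0001 0.4526 -0.2198; -0.1800 -0.2198 1.1078]  S=[0.6934 0.0236; 0.0236 0.6933]  K=[0.5520 0.0602; -0.0981 0.5927; -0.1334 -0.0526]  nu=[3.4404, -6.1041]  x^+=[1.6842, -1.2150, -2.7447]  P^+=[0.1796 0.0051 -0.1258; 0.0051 0.2051 -0.2055; -0.1258 -0.2055 1.0932]
step 3: x^-=[2.0933, -1.0439, -3.3694]  P^-=[0.3979 0.0604 -0.3121; 0.0604 0.4516 -0.4208; -0.3121 -0.4208 1.6661]  S=[0.6738 0.0536; 0.0536 0.6500]  K=[0.5473 0.0925; -0.0552 0.5912; -0.2407 -0.2253]  nu=[-5.4251, -1.6237]  x^+=[-1.0263, -1.7043, -1.6980]  P^+=[0.1851 0.0281 -0.2020; 0.0281 0.2259 -0.3362; -0.2020 -0.3362 1.5883]
step 4: x^-=[-0.4918, -1.6301, -1.7615]  P^-=[0.4291 0.1233 -0.4637; 0.1233 0.5254 -0.6618; -0.4637 -0.6618 2.2960]  S=[0.6809 0.0808; 0.0808 0.6693]  K=[0.5581 0.1258; -0.0217 0.6322; -0.3413 -0.4208]  nu=[2.6608, -1.5145]  x^+=[0.8027, -2.6453, -2.0322]  P^+=[0.1951 0.0500 -0.2761; 0.0500 0.2598 -0.4720; -0.2761 -0.4720 2.0750]
step 5: x^-=[1.3201, -2.7103, -2.4716]  P^-=[0.4635 0.1839 -0.6120; 0.1839 0.6173 -0.9071; -0.6120 -0.9071 2.9147]  S=[0.6922 0.1051; 0.1051 0.7038]  K=[0.5692 0.1538; 0.0036 0.6788; -0.4228 -0.5975]  nu=[-5.1158, 4.4910]  x^+=[-0.9014, 0.3196, -2.9918]  P^+=[0.2041 0.0683 -0.3382; 0.0683 0.2924 -0.5902; -0.3382 -0.5902 2.4866]

P_post[2,0] = -0.3382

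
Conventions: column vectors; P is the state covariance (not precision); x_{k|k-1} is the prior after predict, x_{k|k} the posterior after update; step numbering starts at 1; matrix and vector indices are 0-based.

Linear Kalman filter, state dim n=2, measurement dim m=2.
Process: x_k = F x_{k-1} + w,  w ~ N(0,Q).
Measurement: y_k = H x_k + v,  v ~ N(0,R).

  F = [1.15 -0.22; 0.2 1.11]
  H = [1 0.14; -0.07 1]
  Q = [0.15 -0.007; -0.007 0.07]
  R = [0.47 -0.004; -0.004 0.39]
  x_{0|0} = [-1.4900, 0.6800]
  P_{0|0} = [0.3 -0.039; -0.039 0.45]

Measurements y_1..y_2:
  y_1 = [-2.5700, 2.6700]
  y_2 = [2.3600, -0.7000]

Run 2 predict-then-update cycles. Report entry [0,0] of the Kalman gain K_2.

K[0,0] = 0.5190

step 1: x^-=[-1.8631, 0.4568]  P^-=[0.5883 -0.0960; -0.0960 0.6191]  S=[1.0435 -0.0535; -0.0535 1.0254]  K=[0.5455 -0.1053; 0.0225 0.6115]  nu=[-0.7709, 2.0828]  x^+=[-2.5028, 1.7131]  P^+=[0.2603 -0.0250; -0.0250 0.2366]
step 2: x^-=[-3.2551, 1.4010]  P^-=[0.5183 -0.0358; -0.0358 0.3609]  S=[0.9854 -0.0252; -0.0252 0.7584]  K=[0.5190 -0.0778; 0.0272 0.4800]  nu=[5.4190, -2.3288]  x^+=[-0.2618, 0.4307]  P^+=[0.2463 -0.0152; -0.0152 0.1860]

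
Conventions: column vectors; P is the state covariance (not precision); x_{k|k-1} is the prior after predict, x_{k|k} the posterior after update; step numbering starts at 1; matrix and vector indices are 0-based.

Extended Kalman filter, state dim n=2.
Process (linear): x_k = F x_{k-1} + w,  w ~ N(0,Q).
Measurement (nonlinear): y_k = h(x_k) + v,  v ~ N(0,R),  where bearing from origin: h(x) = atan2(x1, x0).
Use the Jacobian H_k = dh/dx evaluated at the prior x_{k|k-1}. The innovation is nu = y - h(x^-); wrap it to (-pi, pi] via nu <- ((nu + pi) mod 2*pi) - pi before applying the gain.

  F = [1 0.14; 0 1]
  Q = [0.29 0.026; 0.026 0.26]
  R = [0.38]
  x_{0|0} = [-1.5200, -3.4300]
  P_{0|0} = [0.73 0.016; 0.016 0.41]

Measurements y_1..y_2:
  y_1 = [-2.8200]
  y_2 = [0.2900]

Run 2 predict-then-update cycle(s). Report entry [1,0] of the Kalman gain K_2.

K[1,0] = -0.2183

step 1: x^-=[-2.0002, -3.4300]  P^-=[1.0325 0.0994; 0.0994 0.6700]  H_jac=[0.2176 -0.1269]  S=[0.4342]  K=[0.4883; -0.1460]  nu=[-0.7213]  x^+=[-2.3524, -3.3247]  P^+=[0.9290 0.1304; 0.1304 0.6607]
step 2: x^-=[-2.8179, -3.3247]  P^-=[1.2684 0.2489; 0.2489 0.9207]  H_jac=[0.1750 -0.1484]  S=[0.4262]  K=[0.4343; -0.2183]  nu=[2.5639]  x^+=[-1.7044, -3.8844]  P^+=[1.1880 0.2893; 0.2893 0.9004]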